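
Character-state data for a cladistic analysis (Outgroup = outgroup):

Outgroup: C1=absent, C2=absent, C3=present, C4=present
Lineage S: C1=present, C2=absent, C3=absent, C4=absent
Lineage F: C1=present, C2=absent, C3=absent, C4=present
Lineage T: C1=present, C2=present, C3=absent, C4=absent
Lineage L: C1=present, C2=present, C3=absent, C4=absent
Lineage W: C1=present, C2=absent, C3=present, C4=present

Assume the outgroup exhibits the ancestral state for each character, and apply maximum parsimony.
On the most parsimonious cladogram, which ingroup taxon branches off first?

Lineage W

Character polarity is set by the outgroup: the derived state is whichever differs from the outgroup's state, so for C3, C4 the derived state is 'absent', and for the remaining characters it is 'present'.
C1 (derived state 'present') is shared by all ingroup taxa — unites the whole ingroup.
C2: derived state 'present' in Lineage L and Lineage T only — synapomorphy for {Lineage L, Lineage T}.
C3: derived state 'absent' in Lineage F, Lineage L, Lineage S, and Lineage T only — synapomorphy for {Lineage F, Lineage L, Lineage S, Lineage T}.
C4: derived state 'absent' in Lineage L, Lineage S, and Lineage T only — synapomorphy for {Lineage L, Lineage S, Lineage T}.
Most parsimonious ingroup topology: (((Lineage S,(Lineage T,Lineage L)),Lineage F),Lineage W).
Lineage W is sister to the clade containing all other ingroup taxa, so it is the earliest-diverging (most basal) ingroup lineage.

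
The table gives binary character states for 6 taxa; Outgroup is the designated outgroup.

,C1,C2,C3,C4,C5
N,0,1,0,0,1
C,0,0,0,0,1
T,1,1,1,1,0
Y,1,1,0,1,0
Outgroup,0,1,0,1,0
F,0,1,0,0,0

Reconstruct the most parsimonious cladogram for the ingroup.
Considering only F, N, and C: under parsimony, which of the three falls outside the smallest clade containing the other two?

F

Character polarity is set by the outgroup: the derived state is whichever differs from the outgroup's state, so for C2, C4 the derived state is '0', and for the remaining characters it is '1'.
C1: derived state '1' in T and Y only — synapomorphy for {T, Y}.
C2 (derived state '0') is unique to C (autapomorphy; uninformative for grouping).
C3: derived state '1' in T only — an autapomorphy, so it tells us nothing about relationships among taxa.
C4 (derived state '0') is shared by C, F, and N — a synapomorphy uniting that clade.
C5: derived state '1' in C and N only — synapomorphy for {C, N}.
Most parsimonious ingroup topology: ((T,Y),((C,N),F)).
N and C share a more recent common ancestor with each other than either does with F, so F is the least closely related of the three.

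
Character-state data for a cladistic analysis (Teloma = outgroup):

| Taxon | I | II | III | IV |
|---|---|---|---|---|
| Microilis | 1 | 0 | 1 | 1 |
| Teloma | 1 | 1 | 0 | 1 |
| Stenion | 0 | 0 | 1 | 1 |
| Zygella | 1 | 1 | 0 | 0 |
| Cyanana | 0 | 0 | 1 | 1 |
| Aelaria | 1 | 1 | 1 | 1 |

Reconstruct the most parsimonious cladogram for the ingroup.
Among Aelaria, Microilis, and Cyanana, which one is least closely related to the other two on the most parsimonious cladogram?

Aelaria

Character polarity is set by the outgroup: the derived state is whichever differs from the outgroup's state, so for I, II, IV the derived state is '0', and for the remaining characters it is '1'.
I: derived state '0' in Cyanana and Stenion only — synapomorphy for {Cyanana, Stenion}.
Only Cyanana, Microilis, and Stenion show the derived state '0' for II, supporting them as a clade.
Only Aelaria, Cyanana, Microilis, and Stenion show the derived state '1' for III, supporting them as a clade.
IV: derived state '0' in Zygella only — an autapomorphy, so it tells us nothing about relationships among taxa.
Most parsimonious ingroup topology: (Zygella,(Aelaria,((Cyanana,Stenion),Microilis))).
Cyanana and Microilis share a more recent common ancestor with each other than either does with Aelaria, so Aelaria is the least closely related of the three.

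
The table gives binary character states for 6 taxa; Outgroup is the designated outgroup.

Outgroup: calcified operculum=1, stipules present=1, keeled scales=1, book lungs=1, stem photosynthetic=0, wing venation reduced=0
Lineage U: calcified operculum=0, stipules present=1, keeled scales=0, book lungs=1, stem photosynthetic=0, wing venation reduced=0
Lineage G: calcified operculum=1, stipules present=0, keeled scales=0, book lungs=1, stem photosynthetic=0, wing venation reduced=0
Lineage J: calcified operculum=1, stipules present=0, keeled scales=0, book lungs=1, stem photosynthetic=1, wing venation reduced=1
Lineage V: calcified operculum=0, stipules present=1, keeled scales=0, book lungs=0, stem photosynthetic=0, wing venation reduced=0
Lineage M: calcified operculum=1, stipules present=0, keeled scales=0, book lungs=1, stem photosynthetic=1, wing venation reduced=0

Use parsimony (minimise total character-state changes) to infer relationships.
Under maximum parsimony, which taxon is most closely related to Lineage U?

Character polarity is set by the outgroup: the derived state is whichever differs from the outgroup's state, so for calcified operculum, stipules present, keeled scales, book lungs the derived state is '0', and for the remaining characters it is '1'.
Only Lineage U and Lineage V show the derived state '0' for calcified operculum, supporting them as a clade.
Only Lineage G, Lineage J, and Lineage M show the derived state '0' for stipules present, supporting them as a clade.
keeled scales (derived state '0') is shared by all ingroup taxa — unites the whole ingroup.
book lungs (derived state '0') is unique to Lineage V (autapomorphy; uninformative for grouping).
stem photosynthetic: derived state '1' in Lineage J and Lineage M only — synapomorphy for {Lineage J, Lineage M}.
wing venation reduced: derived state '1' in Lineage J only — an autapomorphy, so it tells us nothing about relationships among taxa.
Most parsimonious ingroup topology: ((Lineage U,Lineage V),(Lineage G,(Lineage J,Lineage M))).
Lineage U and Lineage V form a cherry on this tree, so they are sister taxa.

Lineage V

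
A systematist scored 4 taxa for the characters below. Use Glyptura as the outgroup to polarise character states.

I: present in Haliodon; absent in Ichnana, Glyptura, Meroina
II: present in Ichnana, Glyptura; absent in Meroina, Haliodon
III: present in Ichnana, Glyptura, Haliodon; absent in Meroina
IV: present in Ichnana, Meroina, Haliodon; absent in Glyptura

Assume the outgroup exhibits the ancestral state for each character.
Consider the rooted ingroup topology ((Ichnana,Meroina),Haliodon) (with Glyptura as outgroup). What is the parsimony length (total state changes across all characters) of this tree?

Map each character onto ((Ichnana,Meroina),Haliodon) (rooted by Glyptura) and count the minimum state changes it requires (Fitch parsimony):
I: 1; II: 2; III: 1; IV: 1.
Total tree length = 5.

5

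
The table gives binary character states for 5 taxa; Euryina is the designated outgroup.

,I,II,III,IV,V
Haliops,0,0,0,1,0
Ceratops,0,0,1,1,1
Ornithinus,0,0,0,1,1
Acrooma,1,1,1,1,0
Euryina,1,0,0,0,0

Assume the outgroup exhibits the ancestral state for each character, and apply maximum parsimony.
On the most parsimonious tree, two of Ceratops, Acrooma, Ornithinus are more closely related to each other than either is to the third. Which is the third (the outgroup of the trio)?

Character polarity is set by the outgroup: the derived state is whichever differs from the outgroup's state, so for I the derived state is '0', and for the remaining characters it is '1'.
I (derived state '0') is shared by Ceratops, Haliops, and Ornithinus — a synapomorphy uniting that clade.
II: derived state '1' in Acrooma only — an autapomorphy, so it tells us nothing about relationships among taxa.
III (state '1') occurs in Acrooma and Ceratops but conflicts with the nesting implied by the other characters — most parsimoniously interpreted as homoplasy.
IV (derived state '1') is shared by all ingroup taxa — unites the whole ingroup.
V: derived state '1' in Ceratops and Ornithinus only — synapomorphy for {Ceratops, Ornithinus}.
Most parsimonious ingroup topology: (((Ceratops,Ornithinus),Haliops),Acrooma).
Ornithinus and Ceratops share a more recent common ancestor with each other than either does with Acrooma, so Acrooma is the least closely related of the three.

Acrooma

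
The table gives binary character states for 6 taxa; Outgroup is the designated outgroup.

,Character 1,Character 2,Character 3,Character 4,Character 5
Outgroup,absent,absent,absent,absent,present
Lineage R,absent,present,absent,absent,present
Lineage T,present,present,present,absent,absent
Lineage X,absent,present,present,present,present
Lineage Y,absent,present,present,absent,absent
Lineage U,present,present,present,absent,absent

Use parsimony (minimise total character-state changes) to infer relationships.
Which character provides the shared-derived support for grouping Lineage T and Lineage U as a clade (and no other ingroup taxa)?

Character 1

Character polarity is set by the outgroup: the derived state is whichever differs from the outgroup's state, so for Character 5 the derived state is 'absent', and for the remaining characters it is 'present'.
Character 1: derived state 'present' in Lineage T and Lineage U only — synapomorphy for {Lineage T, Lineage U}.
All ingroup taxa share the derived state 'present' for Character 2; it defines the ingroup but does not resolve relationships within it.
Character 3 (derived state 'present') is shared by Lineage T, Lineage U, Lineage X, and Lineage Y — a synapomorphy uniting that clade.
Character 4 (derived state 'present') is unique to Lineage X (autapomorphy; uninformative for grouping).
Character 5: derived state 'absent' in Lineage T, Lineage U, and Lineage Y only — synapomorphy for {Lineage T, Lineage U, Lineage Y}.
Most parsimonious ingroup topology: (Lineage R,(((Lineage T,Lineage U),Lineage Y),Lineage X)).
The clade {Lineage T, Lineage U} is supported by Character 1: its derived state 'present' occurs in exactly those taxa and in no other taxon (including the outgroup).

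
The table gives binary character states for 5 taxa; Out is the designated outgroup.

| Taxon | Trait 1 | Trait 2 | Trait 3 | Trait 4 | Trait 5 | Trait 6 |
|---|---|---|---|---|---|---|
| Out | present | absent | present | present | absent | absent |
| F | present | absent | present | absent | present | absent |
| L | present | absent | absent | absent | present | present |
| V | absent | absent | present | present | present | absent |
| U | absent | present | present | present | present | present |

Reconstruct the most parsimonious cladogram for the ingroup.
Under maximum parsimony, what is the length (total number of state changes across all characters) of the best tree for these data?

Character polarity is set by the outgroup: the derived state is whichever differs from the outgroup's state, so for Trait 1, Trait 3, Trait 4 the derived state is 'absent', and for the remaining characters it is 'present'.
Trait 1 (derived state 'absent') is shared by U and V — a synapomorphy uniting that clade.
Trait 2: derived state 'present' in U only — an autapomorphy, so it tells us nothing about relationships among taxa.
Trait 3 (derived state 'absent') is unique to L (autapomorphy; uninformative for grouping).
Trait 4 (derived state 'absent') is shared by F and L — a synapomorphy uniting that clade.
Trait 5 (derived state 'present') is shared by all ingroup taxa — unites the whole ingroup.
Trait 6 (state 'present') occurs in L and U but conflicts with the nesting implied by the other characters — most parsimoniously interpreted as homoplasy.
Most parsimonious ingroup topology: ((F,L),(V,U)).
Changes per character on this tree: Trait 1: 1; Trait 2: 1; Trait 3: 1; Trait 4: 1; Trait 5: 1; Trait 6: 2.
Total = 7.

7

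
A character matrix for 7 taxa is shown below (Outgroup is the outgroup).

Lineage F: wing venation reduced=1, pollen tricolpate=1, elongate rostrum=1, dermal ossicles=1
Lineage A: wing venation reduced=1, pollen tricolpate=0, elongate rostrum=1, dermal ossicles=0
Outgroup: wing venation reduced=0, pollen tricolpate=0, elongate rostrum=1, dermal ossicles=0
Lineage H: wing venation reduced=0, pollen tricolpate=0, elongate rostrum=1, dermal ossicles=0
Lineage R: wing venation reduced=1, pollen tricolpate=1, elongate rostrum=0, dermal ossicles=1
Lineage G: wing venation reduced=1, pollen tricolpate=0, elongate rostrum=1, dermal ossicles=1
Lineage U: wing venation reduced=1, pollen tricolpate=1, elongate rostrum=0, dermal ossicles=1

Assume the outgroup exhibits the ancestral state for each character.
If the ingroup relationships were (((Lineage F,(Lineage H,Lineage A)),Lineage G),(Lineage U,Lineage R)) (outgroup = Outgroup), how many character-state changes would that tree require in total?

7

Map each character onto (((Lineage F,(Lineage H,Lineage A)),Lineage G),(Lineage U,Lineage R)) (rooted by Outgroup) and count the minimum state changes it requires (Fitch parsimony):
wing venation reduced: 2; pollen tricolpate: 2; elongate rostrum: 1; dermal ossicles: 2.
Total tree length = 7.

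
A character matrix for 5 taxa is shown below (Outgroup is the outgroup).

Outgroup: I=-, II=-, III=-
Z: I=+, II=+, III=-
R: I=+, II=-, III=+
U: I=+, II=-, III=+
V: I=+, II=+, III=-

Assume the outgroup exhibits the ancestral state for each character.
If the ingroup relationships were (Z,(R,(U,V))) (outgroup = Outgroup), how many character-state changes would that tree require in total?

5

Map each character onto (Z,(R,(U,V))) (rooted by Outgroup) and count the minimum state changes it requires (Fitch parsimony):
I: 1; II: 2; III: 2.
Total tree length = 5.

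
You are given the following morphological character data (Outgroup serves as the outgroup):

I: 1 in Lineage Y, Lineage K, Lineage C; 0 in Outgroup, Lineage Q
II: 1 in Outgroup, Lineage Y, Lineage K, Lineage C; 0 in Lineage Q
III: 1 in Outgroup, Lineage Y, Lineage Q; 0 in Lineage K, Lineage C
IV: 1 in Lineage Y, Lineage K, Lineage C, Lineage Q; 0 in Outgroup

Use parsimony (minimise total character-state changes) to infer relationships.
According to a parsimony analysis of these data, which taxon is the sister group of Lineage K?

Character polarity is set by the outgroup: the derived state is whichever differs from the outgroup's state, so for II, III the derived state is '0', and for the remaining characters it is '1'.
I (derived state '1') is shared by Lineage C, Lineage K, and Lineage Y — a synapomorphy uniting that clade.
II: derived state '0' in Lineage Q only — an autapomorphy, so it tells us nothing about relationships among taxa.
III: derived state '0' in Lineage C and Lineage K only — synapomorphy for {Lineage C, Lineage K}.
IV (derived state '1') is shared by all ingroup taxa — unites the whole ingroup.
Most parsimonious ingroup topology: ((Lineage Y,(Lineage K,Lineage C)),Lineage Q).
Lineage K and Lineage C form a cherry on this tree, so they are sister taxa.

Lineage C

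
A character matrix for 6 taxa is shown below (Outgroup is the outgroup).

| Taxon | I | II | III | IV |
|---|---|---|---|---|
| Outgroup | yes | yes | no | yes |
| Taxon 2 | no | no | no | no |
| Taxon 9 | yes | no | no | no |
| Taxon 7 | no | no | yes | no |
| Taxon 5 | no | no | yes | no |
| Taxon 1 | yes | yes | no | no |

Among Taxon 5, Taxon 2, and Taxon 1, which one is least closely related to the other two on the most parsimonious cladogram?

Character polarity is set by the outgroup: the derived state is whichever differs from the outgroup's state, so for I, II, IV the derived state is 'no', and for the remaining characters it is 'yes'.
Only Taxon 2, Taxon 5, and Taxon 7 show the derived state 'no' for I, supporting them as a clade.
II: derived state 'no' in Taxon 2, Taxon 5, Taxon 7, and Taxon 9 only — synapomorphy for {Taxon 2, Taxon 5, Taxon 7, Taxon 9}.
III (derived state 'yes') is shared by Taxon 5 and Taxon 7 — a synapomorphy uniting that clade.
All ingroup taxa share the derived state 'no' for IV; it defines the ingroup but does not resolve relationships within it.
Most parsimonious ingroup topology: (((Taxon 2,(Taxon 7,Taxon 5)),Taxon 9),Taxon 1).
Taxon 5 and Taxon 2 share a more recent common ancestor with each other than either does with Taxon 1, so Taxon 1 is the least closely related of the three.

Taxon 1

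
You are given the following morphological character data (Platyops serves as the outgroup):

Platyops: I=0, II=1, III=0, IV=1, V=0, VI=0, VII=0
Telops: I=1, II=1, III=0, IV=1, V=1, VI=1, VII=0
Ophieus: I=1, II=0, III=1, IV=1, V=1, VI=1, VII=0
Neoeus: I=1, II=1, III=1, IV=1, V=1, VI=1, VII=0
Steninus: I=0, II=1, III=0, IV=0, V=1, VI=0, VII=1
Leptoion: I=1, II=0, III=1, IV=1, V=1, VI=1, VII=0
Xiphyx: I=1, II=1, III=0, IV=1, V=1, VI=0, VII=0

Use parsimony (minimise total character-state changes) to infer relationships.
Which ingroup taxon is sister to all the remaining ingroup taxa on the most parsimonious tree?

Steninus

Character polarity is set by the outgroup: the derived state is whichever differs from the outgroup's state, so for II, IV the derived state is '0', and for the remaining characters it is '1'.
Only Leptoion, Neoeus, Ophieus, Telops, and Xiphyx show the derived state '1' for I, supporting them as a clade.
Only Leptoion and Ophieus show the derived state '0' for II, supporting them as a clade.
Only Leptoion, Neoeus, and Ophieus show the derived state '1' for III, supporting them as a clade.
IV: derived state '0' in Steninus only — an autapomorphy, so it tells us nothing about relationships among taxa.
All ingroup taxa share the derived state '1' for V; it defines the ingroup but does not resolve relationships within it.
Only Leptoion, Neoeus, Ophieus, and Telops show the derived state '1' for VI, supporting them as a clade.
VII (derived state '1') is unique to Steninus (autapomorphy; uninformative for grouping).
Most parsimonious ingroup topology: (((Telops,((Ophieus,Leptoion),Neoeus)),Xiphyx),Steninus).
Steninus is sister to the clade containing all other ingroup taxa, so it is the earliest-diverging (most basal) ingroup lineage.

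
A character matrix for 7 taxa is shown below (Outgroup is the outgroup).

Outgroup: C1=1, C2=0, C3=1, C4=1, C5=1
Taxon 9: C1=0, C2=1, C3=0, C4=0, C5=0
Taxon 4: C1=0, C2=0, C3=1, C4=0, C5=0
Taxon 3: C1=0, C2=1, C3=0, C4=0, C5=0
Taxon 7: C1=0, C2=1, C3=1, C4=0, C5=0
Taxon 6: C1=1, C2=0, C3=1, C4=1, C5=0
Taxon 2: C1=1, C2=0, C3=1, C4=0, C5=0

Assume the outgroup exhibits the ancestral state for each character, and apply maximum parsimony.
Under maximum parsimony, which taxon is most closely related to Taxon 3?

Character polarity is set by the outgroup: the derived state is whichever differs from the outgroup's state, so for C1, C3, C4, C5 the derived state is '0', and for the remaining characters it is '1'.
Only Taxon 3, Taxon 4, Taxon 7, and Taxon 9 show the derived state '0' for C1, supporting them as a clade.
C2 (derived state '1') is shared by Taxon 3, Taxon 7, and Taxon 9 — a synapomorphy uniting that clade.
Only Taxon 3 and Taxon 9 show the derived state '0' for C3, supporting them as a clade.
Only Taxon 2, Taxon 3, Taxon 4, Taxon 7, and Taxon 9 show the derived state '0' for C4, supporting them as a clade.
C5 (derived state '0') is shared by all ingroup taxa — unites the whole ingroup.
Most parsimonious ingroup topology: (((((Taxon 9,Taxon 3),Taxon 7),Taxon 4),Taxon 2),Taxon 6).
Taxon 3 and Taxon 9 form a cherry on this tree, so they are sister taxa.

Taxon 9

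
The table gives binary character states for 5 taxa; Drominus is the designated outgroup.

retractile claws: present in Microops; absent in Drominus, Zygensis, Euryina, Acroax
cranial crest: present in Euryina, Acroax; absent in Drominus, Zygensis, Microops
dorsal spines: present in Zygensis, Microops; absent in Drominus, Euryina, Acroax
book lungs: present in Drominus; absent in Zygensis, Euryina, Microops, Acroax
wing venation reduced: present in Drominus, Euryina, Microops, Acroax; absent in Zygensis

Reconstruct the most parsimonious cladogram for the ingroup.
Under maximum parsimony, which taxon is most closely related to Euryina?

Acroax

Character polarity is set by the outgroup: the derived state is whichever differs from the outgroup's state, so for book lungs, wing venation reduced the derived state is 'absent', and for the remaining characters it is 'present'.
retractile claws (derived state 'present') is unique to Microops (autapomorphy; uninformative for grouping).
Only Acroax and Euryina show the derived state 'present' for cranial crest, supporting them as a clade.
dorsal spines: derived state 'present' in Microops and Zygensis only — synapomorphy for {Microops, Zygensis}.
All ingroup taxa share the derived state 'absent' for book lungs; it defines the ingroup but does not resolve relationships within it.
wing venation reduced: derived state 'absent' in Zygensis only — an autapomorphy, so it tells us nothing about relationships among taxa.
Most parsimonious ingroup topology: ((Zygensis,Microops),(Euryina,Acroax)).
Euryina and Acroax form a cherry on this tree, so they are sister taxa.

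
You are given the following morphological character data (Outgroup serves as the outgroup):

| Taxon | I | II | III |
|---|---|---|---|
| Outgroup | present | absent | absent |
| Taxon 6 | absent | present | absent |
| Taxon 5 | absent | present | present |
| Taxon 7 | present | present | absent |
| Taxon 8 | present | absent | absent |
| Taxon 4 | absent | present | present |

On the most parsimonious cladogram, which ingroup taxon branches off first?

Taxon 8

Character polarity is set by the outgroup: the derived state is whichever differs from the outgroup's state, so for I the derived state is 'absent', and for the remaining characters it is 'present'.
I (derived state 'absent') is shared by Taxon 4, Taxon 5, and Taxon 6 — a synapomorphy uniting that clade.
Only Taxon 4, Taxon 5, Taxon 6, and Taxon 7 show the derived state 'present' for II, supporting them as a clade.
Only Taxon 4 and Taxon 5 show the derived state 'present' for III, supporting them as a clade.
Most parsimonious ingroup topology: (((Taxon 6,(Taxon 5,Taxon 4)),Taxon 7),Taxon 8).
Taxon 8 is sister to the clade containing all other ingroup taxa, so it is the earliest-diverging (most basal) ingroup lineage.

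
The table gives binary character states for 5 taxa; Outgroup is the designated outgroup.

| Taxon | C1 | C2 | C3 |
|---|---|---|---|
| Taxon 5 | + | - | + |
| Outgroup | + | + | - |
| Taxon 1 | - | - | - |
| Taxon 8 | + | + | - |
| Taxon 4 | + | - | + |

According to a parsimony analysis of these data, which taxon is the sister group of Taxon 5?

Character polarity is set by the outgroup: the derived state is whichever differs from the outgroup's state, so for C1, C2 the derived state is '-', and for the remaining characters it is '+'.
C1: derived state '-' in Taxon 1 only — an autapomorphy, so it tells us nothing about relationships among taxa.
Only Taxon 1, Taxon 4, and Taxon 5 show the derived state '-' for C2, supporting them as a clade.
C3: derived state '+' in Taxon 4 and Taxon 5 only — synapomorphy for {Taxon 4, Taxon 5}.
Most parsimonious ingroup topology: ((Taxon 1,(Taxon 5,Taxon 4)),Taxon 8).
Taxon 5 and Taxon 4 form a cherry on this tree, so they are sister taxa.

Taxon 4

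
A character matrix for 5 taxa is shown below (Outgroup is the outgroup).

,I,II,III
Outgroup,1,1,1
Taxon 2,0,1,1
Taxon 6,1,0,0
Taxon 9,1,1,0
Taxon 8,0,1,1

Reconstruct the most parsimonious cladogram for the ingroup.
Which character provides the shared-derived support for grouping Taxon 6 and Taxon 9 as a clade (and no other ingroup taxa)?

III

The outgroup has state '1' for every character, so '0' is the derived state throughout.
I (derived state '0') is shared by Taxon 2 and Taxon 8 — a synapomorphy uniting that clade.
II: derived state '0' in Taxon 6 only — an autapomorphy, so it tells us nothing about relationships among taxa.
III (derived state '0') is shared by Taxon 6 and Taxon 9 — a synapomorphy uniting that clade.
Most parsimonious ingroup topology: ((Taxon 2,Taxon 8),(Taxon 6,Taxon 9)).
The clade {Taxon 6, Taxon 9} is supported by III: its derived state '0' occurs in exactly those taxa and in no other taxon (including the outgroup).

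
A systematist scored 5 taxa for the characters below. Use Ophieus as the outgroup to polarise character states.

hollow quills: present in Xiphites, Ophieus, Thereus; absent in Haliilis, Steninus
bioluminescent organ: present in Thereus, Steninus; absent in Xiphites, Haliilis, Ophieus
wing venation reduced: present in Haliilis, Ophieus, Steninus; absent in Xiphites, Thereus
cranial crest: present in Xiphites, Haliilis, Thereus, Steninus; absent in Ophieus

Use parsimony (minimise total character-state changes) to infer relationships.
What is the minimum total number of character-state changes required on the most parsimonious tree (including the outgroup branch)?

5

Character polarity is set by the outgroup: the derived state is whichever differs from the outgroup's state, so for hollow quills, wing venation reduced the derived state is 'absent', and for the remaining characters it is 'present'.
Only Haliilis and Steninus show the derived state 'absent' for hollow quills, supporting them as a clade.
bioluminescent organ groups Steninus and Thereus, which is incompatible with the clades supported by the remaining characters; treating it as convergent (homoplasy) costs fewer steps than any alternative tree.
wing venation reduced (derived state 'absent') is shared by Thereus and Xiphites — a synapomorphy uniting that clade.
cranial crest (derived state 'present') is shared by all ingroup taxa — unites the whole ingroup.
Most parsimonious ingroup topology: ((Xiphites,Thereus),(Steninus,Haliilis)).
Changes per character on this tree: hollow quills: 1; bioluminescent organ: 2; wing venation reduced: 1; cranial crest: 1.
Total = 5.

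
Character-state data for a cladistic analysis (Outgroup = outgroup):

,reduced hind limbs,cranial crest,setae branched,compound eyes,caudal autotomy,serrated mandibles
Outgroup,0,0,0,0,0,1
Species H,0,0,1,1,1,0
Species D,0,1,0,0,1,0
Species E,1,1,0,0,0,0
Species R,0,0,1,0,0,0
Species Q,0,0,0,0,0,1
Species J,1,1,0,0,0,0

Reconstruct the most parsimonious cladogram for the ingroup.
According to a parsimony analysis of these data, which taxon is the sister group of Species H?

Character polarity is set by the outgroup: the derived state is whichever differs from the outgroup's state, so for serrated mandibles the derived state is '0', and for the remaining characters it is '1'.
reduced hind limbs (derived state '1') is shared by Species E and Species J — a synapomorphy uniting that clade.
cranial crest: derived state '1' in Species D, Species E, and Species J only — synapomorphy for {Species D, Species E, Species J}.
setae branched (derived state '1') is shared by Species H and Species R — a synapomorphy uniting that clade.
compound eyes: derived state '1' in Species H only — an autapomorphy, so it tells us nothing about relationships among taxa.
caudal autotomy (state '1') occurs in Species D and Species H but conflicts with the nesting implied by the other characters — most parsimoniously interpreted as homoplasy.
serrated mandibles: derived state '0' in Species D, Species E, Species H, Species J, and Species R only — synapomorphy for {Species D, Species E, Species H, Species J, Species R}.
Most parsimonious ingroup topology: (((Species H,Species R),(Species D,(Species E,Species J))),Species Q).
Species H and Species R form a cherry on this tree, so they are sister taxa.

Species R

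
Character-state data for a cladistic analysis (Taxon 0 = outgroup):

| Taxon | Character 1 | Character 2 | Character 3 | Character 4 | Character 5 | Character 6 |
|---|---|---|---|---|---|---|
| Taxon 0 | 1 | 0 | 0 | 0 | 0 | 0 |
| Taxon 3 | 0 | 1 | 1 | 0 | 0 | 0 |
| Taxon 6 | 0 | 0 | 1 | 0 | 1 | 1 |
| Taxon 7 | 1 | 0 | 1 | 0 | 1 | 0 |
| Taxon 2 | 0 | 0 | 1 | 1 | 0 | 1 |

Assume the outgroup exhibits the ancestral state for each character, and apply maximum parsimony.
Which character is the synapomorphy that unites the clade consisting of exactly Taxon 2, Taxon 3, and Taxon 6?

Character polarity is set by the outgroup: the derived state is whichever differs from the outgroup's state, so for Character 1 the derived state is '0', and for the remaining characters it is '1'.
Only Taxon 2, Taxon 3, and Taxon 6 show the derived state '0' for Character 1, supporting them as a clade.
Character 2: derived state '1' in Taxon 3 only — an autapomorphy, so it tells us nothing about relationships among taxa.
Character 3 (derived state '1') is shared by all ingroup taxa — unites the whole ingroup.
Character 4: derived state '1' in Taxon 2 only — an autapomorphy, so it tells us nothing about relationships among taxa.
Character 5 (state '1') occurs in Taxon 6 and Taxon 7 but conflicts with the nesting implied by the other characters — most parsimoniously interpreted as homoplasy.
Character 6 (derived state '1') is shared by Taxon 2 and Taxon 6 — a synapomorphy uniting that clade.
Most parsimonious ingroup topology: ((Taxon 3,(Taxon 6,Taxon 2)),Taxon 7).
The clade {Taxon 2, Taxon 3, Taxon 6} is supported by Character 1: its derived state '0' occurs in exactly those taxa and in no other taxon (including the outgroup).

Character 1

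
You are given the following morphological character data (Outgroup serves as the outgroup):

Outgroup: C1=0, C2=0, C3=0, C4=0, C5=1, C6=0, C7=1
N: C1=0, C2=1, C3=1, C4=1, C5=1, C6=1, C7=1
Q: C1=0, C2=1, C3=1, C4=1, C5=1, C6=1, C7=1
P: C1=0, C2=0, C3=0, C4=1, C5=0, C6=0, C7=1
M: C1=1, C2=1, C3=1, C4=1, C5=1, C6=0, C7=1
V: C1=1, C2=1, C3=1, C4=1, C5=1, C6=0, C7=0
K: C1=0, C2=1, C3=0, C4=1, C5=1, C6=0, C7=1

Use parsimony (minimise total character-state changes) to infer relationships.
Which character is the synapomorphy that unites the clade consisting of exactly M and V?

Character polarity is set by the outgroup: the derived state is whichever differs from the outgroup's state, so for C5, C7 the derived state is '0', and for the remaining characters it is '1'.
C1: derived state '1' in M and V only — synapomorphy for {M, V}.
C2: derived state '1' in K, M, N, Q, and V only — synapomorphy for {K, M, N, Q, V}.
Only M, N, Q, and V show the derived state '1' for C3, supporting them as a clade.
All ingroup taxa share the derived state '1' for C4; it defines the ingroup but does not resolve relationships within it.
C5 (derived state '0') is unique to P (autapomorphy; uninformative for grouping).
C6: derived state '1' in N and Q only — synapomorphy for {N, Q}.
C7 (derived state '0') is unique to V (autapomorphy; uninformative for grouping).
Most parsimonious ingroup topology: ((((N,Q),(M,V)),K),P).
The clade {M, V} is supported by C1: its derived state '1' occurs in exactly those taxa and in no other taxon (including the outgroup).

C1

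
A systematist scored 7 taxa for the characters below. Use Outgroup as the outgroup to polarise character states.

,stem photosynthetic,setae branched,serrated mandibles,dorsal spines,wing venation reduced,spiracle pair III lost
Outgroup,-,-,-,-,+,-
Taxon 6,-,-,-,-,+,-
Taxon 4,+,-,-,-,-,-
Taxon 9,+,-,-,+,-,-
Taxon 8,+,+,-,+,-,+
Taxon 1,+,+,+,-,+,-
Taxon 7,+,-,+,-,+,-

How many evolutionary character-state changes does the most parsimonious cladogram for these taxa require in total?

Character polarity is set by the outgroup: the derived state is whichever differs from the outgroup's state, so for wing venation reduced the derived state is '-', and for the remaining characters it is '+'.
Only Taxon 1, Taxon 4, Taxon 7, Taxon 8, and Taxon 9 show the derived state '+' for stem photosynthetic, supporting them as a clade.
setae branched (state '+') occurs in Taxon 1 and Taxon 8 but conflicts with the nesting implied by the other characters — most parsimoniously interpreted as homoplasy.
Only Taxon 1 and Taxon 7 show the derived state '+' for serrated mandibles, supporting them as a clade.
Only Taxon 8 and Taxon 9 show the derived state '+' for dorsal spines, supporting them as a clade.
wing venation reduced (derived state '-') is shared by Taxon 4, Taxon 8, and Taxon 9 — a synapomorphy uniting that clade.
spiracle pair III lost (derived state '+') is unique to Taxon 8 (autapomorphy; uninformative for grouping).
Most parsimonious ingroup topology: (Taxon 6,((Taxon 4,(Taxon 9,Taxon 8)),(Taxon 1,Taxon 7))).
Changes per character on this tree: stem photosynthetic: 1; setae branched: 2; serrated mandibles: 1; dorsal spines: 1; wing venation reduced: 1; spiracle pair III lost: 1.
Total = 7.

7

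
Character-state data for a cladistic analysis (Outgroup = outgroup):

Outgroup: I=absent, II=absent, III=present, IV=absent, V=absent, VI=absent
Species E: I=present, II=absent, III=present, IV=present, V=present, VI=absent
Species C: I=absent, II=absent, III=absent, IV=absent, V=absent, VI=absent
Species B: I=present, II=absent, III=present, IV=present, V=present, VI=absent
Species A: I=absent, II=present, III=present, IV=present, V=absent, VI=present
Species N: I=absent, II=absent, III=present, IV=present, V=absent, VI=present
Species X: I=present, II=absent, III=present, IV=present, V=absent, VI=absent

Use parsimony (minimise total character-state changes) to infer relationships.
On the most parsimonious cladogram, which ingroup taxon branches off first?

Species C

Character polarity is set by the outgroup: the derived state is whichever differs from the outgroup's state, so for III the derived state is 'absent', and for the remaining characters it is 'present'.
I (derived state 'present') is shared by Species B, Species E, and Species X — a synapomorphy uniting that clade.
II: derived state 'present' in Species A only — an autapomorphy, so it tells us nothing about relationships among taxa.
III (derived state 'absent') is unique to Species C (autapomorphy; uninformative for grouping).
IV (derived state 'present') is shared by Species A, Species B, Species E, Species N, and Species X — a synapomorphy uniting that clade.
V: derived state 'present' in Species B and Species E only — synapomorphy for {Species B, Species E}.
VI (derived state 'present') is shared by Species A and Species N — a synapomorphy uniting that clade.
Most parsimonious ingroup topology: ((((Species E,Species B),Species X),(Species A,Species N)),Species C).
Species C is sister to the clade containing all other ingroup taxa, so it is the earliest-diverging (most basal) ingroup lineage.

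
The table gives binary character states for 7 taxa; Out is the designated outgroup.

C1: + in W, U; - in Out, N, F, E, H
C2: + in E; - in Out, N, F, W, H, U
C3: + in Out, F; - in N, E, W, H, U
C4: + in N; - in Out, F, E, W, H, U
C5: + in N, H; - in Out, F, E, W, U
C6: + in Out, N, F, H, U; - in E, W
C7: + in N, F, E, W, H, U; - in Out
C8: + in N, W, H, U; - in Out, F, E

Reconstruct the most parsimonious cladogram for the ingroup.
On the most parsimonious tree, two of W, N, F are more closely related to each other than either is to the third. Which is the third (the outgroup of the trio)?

F

Character polarity is set by the outgroup: the derived state is whichever differs from the outgroup's state, so for C3, C6 the derived state is '-', and for the remaining characters it is '+'.
Only U and W show the derived state '+' for C1, supporting them as a clade.
C2 (derived state '+') is unique to E (autapomorphy; uninformative for grouping).
C3 (derived state '-') is shared by E, H, N, U, and W — a synapomorphy uniting that clade.
C4 (derived state '+') is unique to N (autapomorphy; uninformative for grouping).
C5 (derived state '+') is shared by H and N — a synapomorphy uniting that clade.
C6 groups E and W, which is incompatible with the clades supported by the remaining characters; treating it as convergent (homoplasy) costs fewer steps than any alternative tree.
C7 (derived state '+') is shared by all ingroup taxa — unites the whole ingroup.
C8 (derived state '+') is shared by H, N, U, and W — a synapomorphy uniting that clade.
Most parsimonious ingroup topology: ((((N,H),(W,U)),E),F).
W and N share a more recent common ancestor with each other than either does with F, so F is the least closely related of the three.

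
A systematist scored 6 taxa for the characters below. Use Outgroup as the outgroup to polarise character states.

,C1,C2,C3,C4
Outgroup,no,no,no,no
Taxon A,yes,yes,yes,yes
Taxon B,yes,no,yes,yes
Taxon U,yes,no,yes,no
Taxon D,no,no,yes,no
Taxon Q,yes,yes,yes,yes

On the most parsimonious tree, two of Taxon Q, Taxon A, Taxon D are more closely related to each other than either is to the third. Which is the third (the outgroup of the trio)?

The outgroup has state 'no' for every character, so 'yes' is the derived state throughout.
Only Taxon A, Taxon B, Taxon Q, and Taxon U show the derived state 'yes' for C1, supporting them as a clade.
Only Taxon A and Taxon Q show the derived state 'yes' for C2, supporting them as a clade.
All ingroup taxa share the derived state 'yes' for C3; it defines the ingroup but does not resolve relationships within it.
Only Taxon A, Taxon B, and Taxon Q show the derived state 'yes' for C4, supporting them as a clade.
Most parsimonious ingroup topology: ((((Taxon A,Taxon Q),Taxon B),Taxon U),Taxon D).
Taxon A and Taxon Q share a more recent common ancestor with each other than either does with Taxon D, so Taxon D is the least closely related of the three.

Taxon D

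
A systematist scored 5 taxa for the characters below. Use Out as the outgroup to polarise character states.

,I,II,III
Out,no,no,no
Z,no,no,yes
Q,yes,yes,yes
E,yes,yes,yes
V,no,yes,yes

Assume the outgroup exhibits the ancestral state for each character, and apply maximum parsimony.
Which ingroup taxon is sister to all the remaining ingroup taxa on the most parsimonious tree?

The outgroup has state 'no' for every character, so 'yes' is the derived state throughout.
I: derived state 'yes' in E and Q only — synapomorphy for {E, Q}.
II: derived state 'yes' in E, Q, and V only — synapomorphy for {E, Q, V}.
All ingroup taxa share the derived state 'yes' for III; it defines the ingroup but does not resolve relationships within it.
Most parsimonious ingroup topology: (Z,((Q,E),V)).
Z is sister to the clade containing all other ingroup taxa, so it is the earliest-diverging (most basal) ingroup lineage.

Z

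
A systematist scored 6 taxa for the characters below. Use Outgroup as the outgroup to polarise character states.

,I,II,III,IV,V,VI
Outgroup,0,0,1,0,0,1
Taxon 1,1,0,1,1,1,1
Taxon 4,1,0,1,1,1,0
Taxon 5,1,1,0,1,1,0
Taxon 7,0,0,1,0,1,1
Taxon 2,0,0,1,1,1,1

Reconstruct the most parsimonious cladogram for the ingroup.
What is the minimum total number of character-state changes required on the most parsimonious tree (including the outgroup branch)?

6

Character polarity is set by the outgroup: the derived state is whichever differs from the outgroup's state, so for III, VI the derived state is '0', and for the remaining characters it is '1'.
Only Taxon 1, Taxon 4, and Taxon 5 show the derived state '1' for I, supporting them as a clade.
II: derived state '1' in Taxon 5 only — an autapomorphy, so it tells us nothing about relationships among taxa.
III: derived state '0' in Taxon 5 only — an autapomorphy, so it tells us nothing about relationships among taxa.
Only Taxon 1, Taxon 2, Taxon 4, and Taxon 5 show the derived state '1' for IV, supporting them as a clade.
V (derived state '1') is shared by all ingroup taxa — unites the whole ingroup.
VI: derived state '0' in Taxon 4 and Taxon 5 only — synapomorphy for {Taxon 4, Taxon 5}.
Most parsimonious ingroup topology: (((Taxon 1,(Taxon 4,Taxon 5)),Taxon 2),Taxon 7).
Changes per character on this tree: I: 1; II: 1; III: 1; IV: 1; V: 1; VI: 1.
Total = 6.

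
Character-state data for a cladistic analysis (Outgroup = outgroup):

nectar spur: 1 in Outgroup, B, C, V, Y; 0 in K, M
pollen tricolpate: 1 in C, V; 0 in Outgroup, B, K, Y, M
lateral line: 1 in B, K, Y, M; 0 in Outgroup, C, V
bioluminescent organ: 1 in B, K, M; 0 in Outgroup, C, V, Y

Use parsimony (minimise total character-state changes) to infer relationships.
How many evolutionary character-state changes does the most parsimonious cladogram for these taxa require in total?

Character polarity is set by the outgroup: the derived state is whichever differs from the outgroup's state, so for nectar spur the derived state is '0', and for the remaining characters it is '1'.
nectar spur: derived state '0' in K and M only — synapomorphy for {K, M}.
pollen tricolpate: derived state '1' in C and V only — synapomorphy for {C, V}.
Only B, K, M, and Y show the derived state '1' for lateral line, supporting them as a clade.
bioluminescent organ (derived state '1') is shared by B, K, and M — a synapomorphy uniting that clade.
Most parsimonious ingroup topology: (((B,(K,M)),Y),(C,V)).
Changes per character on this tree: nectar spur: 1; pollen tricolpate: 1; lateral line: 1; bioluminescent organ: 1.
Total = 4.

4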